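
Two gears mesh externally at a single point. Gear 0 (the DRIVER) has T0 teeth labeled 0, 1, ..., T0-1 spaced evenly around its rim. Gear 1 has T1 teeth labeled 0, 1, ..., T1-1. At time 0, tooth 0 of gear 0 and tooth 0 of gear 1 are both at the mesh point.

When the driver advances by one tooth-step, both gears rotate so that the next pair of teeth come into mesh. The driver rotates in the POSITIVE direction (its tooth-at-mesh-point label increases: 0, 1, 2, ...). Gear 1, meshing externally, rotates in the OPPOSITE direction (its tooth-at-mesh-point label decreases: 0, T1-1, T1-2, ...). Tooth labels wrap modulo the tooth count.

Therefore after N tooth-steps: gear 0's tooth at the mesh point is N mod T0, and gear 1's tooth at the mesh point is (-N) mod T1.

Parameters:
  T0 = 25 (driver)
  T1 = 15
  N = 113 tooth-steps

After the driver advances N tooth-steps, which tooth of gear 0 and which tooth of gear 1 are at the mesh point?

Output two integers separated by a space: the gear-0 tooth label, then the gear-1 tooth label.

Gear 0 (driver, T0=25): tooth at mesh = N mod T0
  113 = 4 * 25 + 13, so 113 mod 25 = 13
  gear 0 tooth = 13
Gear 1 (driven, T1=15): tooth at mesh = (-N) mod T1
  113 = 7 * 15 + 8, so 113 mod 15 = 8
  (-113) mod 15 = (-8) mod 15 = 15 - 8 = 7
Mesh after 113 steps: gear-0 tooth 13 meets gear-1 tooth 7

Answer: 13 7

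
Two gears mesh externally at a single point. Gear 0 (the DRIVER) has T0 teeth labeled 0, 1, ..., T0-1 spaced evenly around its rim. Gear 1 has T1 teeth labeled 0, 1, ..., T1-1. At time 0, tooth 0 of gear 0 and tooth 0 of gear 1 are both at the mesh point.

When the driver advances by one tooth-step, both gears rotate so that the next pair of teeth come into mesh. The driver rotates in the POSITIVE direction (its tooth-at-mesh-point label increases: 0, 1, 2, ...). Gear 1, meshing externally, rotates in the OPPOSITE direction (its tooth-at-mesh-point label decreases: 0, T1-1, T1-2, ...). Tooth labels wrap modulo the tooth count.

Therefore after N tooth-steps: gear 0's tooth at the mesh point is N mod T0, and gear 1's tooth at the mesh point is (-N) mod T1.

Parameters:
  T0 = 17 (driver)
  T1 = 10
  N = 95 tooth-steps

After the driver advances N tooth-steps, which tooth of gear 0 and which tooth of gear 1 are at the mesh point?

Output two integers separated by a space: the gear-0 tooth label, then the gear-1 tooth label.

Gear 0 (driver, T0=17): tooth at mesh = N mod T0
  95 = 5 * 17 + 10, so 95 mod 17 = 10
  gear 0 tooth = 10
Gear 1 (driven, T1=10): tooth at mesh = (-N) mod T1
  95 = 9 * 10 + 5, so 95 mod 10 = 5
  (-95) mod 10 = (-5) mod 10 = 10 - 5 = 5
Mesh after 95 steps: gear-0 tooth 10 meets gear-1 tooth 5

Answer: 10 5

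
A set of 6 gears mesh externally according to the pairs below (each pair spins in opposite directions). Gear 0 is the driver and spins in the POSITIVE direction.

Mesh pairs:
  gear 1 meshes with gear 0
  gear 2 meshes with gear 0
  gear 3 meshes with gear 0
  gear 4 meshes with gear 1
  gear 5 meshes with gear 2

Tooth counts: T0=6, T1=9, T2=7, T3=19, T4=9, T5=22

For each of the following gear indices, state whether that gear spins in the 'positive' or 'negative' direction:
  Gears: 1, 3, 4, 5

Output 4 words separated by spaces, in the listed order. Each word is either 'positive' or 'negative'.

Answer: negative negative positive positive

Derivation:
Gear 0 (driver): positive (depth 0)
  gear 1: meshes with gear 0 -> depth 1 -> negative (opposite of gear 0)
  gear 2: meshes with gear 0 -> depth 1 -> negative (opposite of gear 0)
  gear 3: meshes with gear 0 -> depth 1 -> negative (opposite of gear 0)
  gear 4: meshes with gear 1 -> depth 2 -> positive (opposite of gear 1)
  gear 5: meshes with gear 2 -> depth 2 -> positive (opposite of gear 2)
Queried indices 1, 3, 4, 5 -> negative, negative, positive, positive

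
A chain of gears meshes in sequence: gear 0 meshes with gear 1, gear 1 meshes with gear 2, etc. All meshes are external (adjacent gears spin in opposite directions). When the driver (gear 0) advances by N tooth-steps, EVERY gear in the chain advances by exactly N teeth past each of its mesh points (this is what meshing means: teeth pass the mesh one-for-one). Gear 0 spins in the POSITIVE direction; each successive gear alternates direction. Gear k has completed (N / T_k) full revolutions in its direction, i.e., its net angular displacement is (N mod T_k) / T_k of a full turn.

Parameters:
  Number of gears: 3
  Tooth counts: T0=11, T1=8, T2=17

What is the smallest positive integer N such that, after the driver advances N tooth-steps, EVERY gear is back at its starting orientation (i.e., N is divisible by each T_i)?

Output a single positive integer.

Gear k returns to start when N is a multiple of T_k.
All gears at start simultaneously when N is a common multiple of [11, 8, 17]; the smallest such N is lcm(11, 8, 17).
Start: lcm = T0 = 11
Fold in T1=8: gcd(11, 8) = 1; lcm(11, 8) = 11 * 8 / 1 = 88 / 1 = 88
Fold in T2=17: gcd(88, 17) = 1; lcm(88, 17) = 88 * 17 / 1 = 1496 / 1 = 1496
Full cycle length = 1496

Answer: 1496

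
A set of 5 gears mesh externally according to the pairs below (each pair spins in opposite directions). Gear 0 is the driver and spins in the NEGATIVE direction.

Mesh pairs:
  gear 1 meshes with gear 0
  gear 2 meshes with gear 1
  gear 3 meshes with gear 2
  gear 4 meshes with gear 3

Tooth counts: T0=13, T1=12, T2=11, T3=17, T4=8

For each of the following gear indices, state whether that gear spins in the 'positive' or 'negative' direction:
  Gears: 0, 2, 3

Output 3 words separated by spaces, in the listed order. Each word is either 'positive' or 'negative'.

Gear 0 (driver): negative (depth 0)
  gear 1: meshes with gear 0 -> depth 1 -> positive (opposite of gear 0)
  gear 2: meshes with gear 1 -> depth 2 -> negative (opposite of gear 1)
  gear 3: meshes with gear 2 -> depth 3 -> positive (opposite of gear 2)
  gear 4: meshes with gear 3 -> depth 4 -> negative (opposite of gear 3)
Queried indices 0, 2, 3 -> negative, negative, positive

Answer: negative negative positive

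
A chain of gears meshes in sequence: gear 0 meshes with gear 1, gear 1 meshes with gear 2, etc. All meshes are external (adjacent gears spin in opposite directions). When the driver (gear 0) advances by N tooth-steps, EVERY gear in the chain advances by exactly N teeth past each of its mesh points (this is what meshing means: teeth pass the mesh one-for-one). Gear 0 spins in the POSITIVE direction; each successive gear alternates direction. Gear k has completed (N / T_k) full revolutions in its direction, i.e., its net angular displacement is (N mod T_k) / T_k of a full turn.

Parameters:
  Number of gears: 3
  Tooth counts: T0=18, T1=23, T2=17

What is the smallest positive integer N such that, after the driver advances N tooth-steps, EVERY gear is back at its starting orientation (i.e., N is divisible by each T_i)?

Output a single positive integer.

Answer: 7038

Derivation:
Gear k returns to start when N is a multiple of T_k.
All gears at start simultaneously when N is a common multiple of [18, 23, 17]; the smallest such N is lcm(18, 23, 17).
Start: lcm = T0 = 18
Fold in T1=23: gcd(18, 23) = 1; lcm(18, 23) = 18 * 23 / 1 = 414 / 1 = 414
Fold in T2=17: gcd(414, 17) = 1; lcm(414, 17) = 414 * 17 / 1 = 7038 / 1 = 7038
Full cycle length = 7038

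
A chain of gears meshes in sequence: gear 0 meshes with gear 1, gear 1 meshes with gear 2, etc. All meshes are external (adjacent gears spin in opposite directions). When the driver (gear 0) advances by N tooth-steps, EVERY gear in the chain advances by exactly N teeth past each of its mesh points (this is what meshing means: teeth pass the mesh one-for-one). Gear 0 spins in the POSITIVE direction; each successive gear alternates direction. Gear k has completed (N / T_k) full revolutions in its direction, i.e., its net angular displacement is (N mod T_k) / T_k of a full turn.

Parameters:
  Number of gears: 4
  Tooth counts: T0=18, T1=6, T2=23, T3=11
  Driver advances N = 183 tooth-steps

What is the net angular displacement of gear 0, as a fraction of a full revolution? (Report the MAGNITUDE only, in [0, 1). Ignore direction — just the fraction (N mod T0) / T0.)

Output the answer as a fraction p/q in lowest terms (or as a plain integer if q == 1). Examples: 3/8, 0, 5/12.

Answer: 1/6

Derivation:
Chain of 4 gears, tooth counts: [18, 6, 23, 11]
  gear 0: T0=18, direction=positive, advance = 183 mod 18 = 3 teeth = 3/18 turn
  gear 1: T1=6, direction=negative, advance = 183 mod 6 = 3 teeth = 3/6 turn
  gear 2: T2=23, direction=positive, advance = 183 mod 23 = 22 teeth = 22/23 turn
  gear 3: T3=11, direction=negative, advance = 183 mod 11 = 7 teeth = 7/11 turn
Gear 0: 183 mod 18 = 3
Fraction = 3 / 18 = 1/6 (gcd(3,18)=3) = 1/6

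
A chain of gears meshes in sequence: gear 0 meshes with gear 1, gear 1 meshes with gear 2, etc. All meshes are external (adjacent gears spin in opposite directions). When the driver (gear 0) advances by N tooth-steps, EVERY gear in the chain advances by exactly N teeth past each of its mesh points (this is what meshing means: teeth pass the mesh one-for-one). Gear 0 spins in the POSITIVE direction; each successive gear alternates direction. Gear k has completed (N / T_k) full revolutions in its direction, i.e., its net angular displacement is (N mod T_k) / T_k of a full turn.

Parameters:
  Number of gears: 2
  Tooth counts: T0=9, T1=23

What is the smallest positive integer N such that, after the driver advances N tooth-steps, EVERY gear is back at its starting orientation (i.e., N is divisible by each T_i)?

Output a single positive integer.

Gear k returns to start when N is a multiple of T_k.
All gears at start simultaneously when N is a common multiple of [9, 23]; the smallest such N is lcm(9, 23).
Start: lcm = T0 = 9
Fold in T1=23: gcd(9, 23) = 1; lcm(9, 23) = 9 * 23 / 1 = 207 / 1 = 207
Full cycle length = 207

Answer: 207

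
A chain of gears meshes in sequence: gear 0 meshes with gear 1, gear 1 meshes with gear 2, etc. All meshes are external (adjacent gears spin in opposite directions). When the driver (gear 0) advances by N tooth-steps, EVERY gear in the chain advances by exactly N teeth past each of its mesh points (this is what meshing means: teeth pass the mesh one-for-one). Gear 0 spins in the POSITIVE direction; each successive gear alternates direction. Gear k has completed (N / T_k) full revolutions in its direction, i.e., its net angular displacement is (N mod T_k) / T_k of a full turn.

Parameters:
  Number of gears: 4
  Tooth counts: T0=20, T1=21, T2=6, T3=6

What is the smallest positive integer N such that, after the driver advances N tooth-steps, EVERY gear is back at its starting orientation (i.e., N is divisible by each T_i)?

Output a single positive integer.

Gear k returns to start when N is a multiple of T_k.
All gears at start simultaneously when N is a common multiple of [20, 21, 6, 6]; the smallest such N is lcm(20, 21, 6, 6).
Start: lcm = T0 = 20
Fold in T1=21: gcd(20, 21) = 1; lcm(20, 21) = 20 * 21 / 1 = 420 / 1 = 420
Fold in T2=6: gcd(420, 6) = 6; lcm(420, 6) = 420 * 6 / 6 = 2520 / 6 = 420
Fold in T3=6: gcd(420, 6) = 6; lcm(420, 6) = 420 * 6 / 6 = 2520 / 6 = 420
Full cycle length = 420

Answer: 420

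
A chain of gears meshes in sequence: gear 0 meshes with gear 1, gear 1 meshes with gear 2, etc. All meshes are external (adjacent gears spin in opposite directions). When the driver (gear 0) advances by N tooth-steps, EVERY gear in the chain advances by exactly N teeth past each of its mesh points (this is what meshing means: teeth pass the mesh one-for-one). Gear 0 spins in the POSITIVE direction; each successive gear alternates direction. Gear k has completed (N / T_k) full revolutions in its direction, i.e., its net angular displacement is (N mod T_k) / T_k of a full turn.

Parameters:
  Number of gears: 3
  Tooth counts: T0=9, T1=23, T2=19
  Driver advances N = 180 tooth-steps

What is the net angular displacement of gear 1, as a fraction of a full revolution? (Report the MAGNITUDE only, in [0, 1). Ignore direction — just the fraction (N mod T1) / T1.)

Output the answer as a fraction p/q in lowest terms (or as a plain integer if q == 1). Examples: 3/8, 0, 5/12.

Chain of 3 gears, tooth counts: [9, 23, 19]
  gear 0: T0=9, direction=positive, advance = 180 mod 9 = 0 teeth = 0/9 turn
  gear 1: T1=23, direction=negative, advance = 180 mod 23 = 19 teeth = 19/23 turn
  gear 2: T2=19, direction=positive, advance = 180 mod 19 = 9 teeth = 9/19 turn
Gear 1: 180 mod 23 = 19
Fraction = 19 / 23 = 19/23 (gcd(19,23)=1) = 19/23

Answer: 19/23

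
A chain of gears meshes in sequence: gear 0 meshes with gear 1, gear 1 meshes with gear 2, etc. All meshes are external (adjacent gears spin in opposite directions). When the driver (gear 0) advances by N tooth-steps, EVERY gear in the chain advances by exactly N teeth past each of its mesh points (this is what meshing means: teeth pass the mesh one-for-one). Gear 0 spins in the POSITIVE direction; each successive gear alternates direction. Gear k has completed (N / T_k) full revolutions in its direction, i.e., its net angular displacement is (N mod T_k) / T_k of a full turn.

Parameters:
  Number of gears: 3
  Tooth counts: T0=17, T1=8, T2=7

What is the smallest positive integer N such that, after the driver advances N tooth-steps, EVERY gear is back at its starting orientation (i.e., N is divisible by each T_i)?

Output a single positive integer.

Gear k returns to start when N is a multiple of T_k.
All gears at start simultaneously when N is a common multiple of [17, 8, 7]; the smallest such N is lcm(17, 8, 7).
Start: lcm = T0 = 17
Fold in T1=8: gcd(17, 8) = 1; lcm(17, 8) = 17 * 8 / 1 = 136 / 1 = 136
Fold in T2=7: gcd(136, 7) = 1; lcm(136, 7) = 136 * 7 / 1 = 952 / 1 = 952
Full cycle length = 952

Answer: 952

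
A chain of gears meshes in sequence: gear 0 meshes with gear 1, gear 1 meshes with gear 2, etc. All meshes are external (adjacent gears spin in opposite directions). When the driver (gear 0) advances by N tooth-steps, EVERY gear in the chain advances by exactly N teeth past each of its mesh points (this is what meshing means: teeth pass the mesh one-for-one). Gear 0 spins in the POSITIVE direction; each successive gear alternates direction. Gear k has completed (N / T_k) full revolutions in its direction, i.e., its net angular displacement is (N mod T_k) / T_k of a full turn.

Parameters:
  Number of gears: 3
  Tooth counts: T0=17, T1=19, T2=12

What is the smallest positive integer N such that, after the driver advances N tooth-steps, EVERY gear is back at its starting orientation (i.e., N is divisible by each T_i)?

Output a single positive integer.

Answer: 3876

Derivation:
Gear k returns to start when N is a multiple of T_k.
All gears at start simultaneously when N is a common multiple of [17, 19, 12]; the smallest such N is lcm(17, 19, 12).
Start: lcm = T0 = 17
Fold in T1=19: gcd(17, 19) = 1; lcm(17, 19) = 17 * 19 / 1 = 323 / 1 = 323
Fold in T2=12: gcd(323, 12) = 1; lcm(323, 12) = 323 * 12 / 1 = 3876 / 1 = 3876
Full cycle length = 3876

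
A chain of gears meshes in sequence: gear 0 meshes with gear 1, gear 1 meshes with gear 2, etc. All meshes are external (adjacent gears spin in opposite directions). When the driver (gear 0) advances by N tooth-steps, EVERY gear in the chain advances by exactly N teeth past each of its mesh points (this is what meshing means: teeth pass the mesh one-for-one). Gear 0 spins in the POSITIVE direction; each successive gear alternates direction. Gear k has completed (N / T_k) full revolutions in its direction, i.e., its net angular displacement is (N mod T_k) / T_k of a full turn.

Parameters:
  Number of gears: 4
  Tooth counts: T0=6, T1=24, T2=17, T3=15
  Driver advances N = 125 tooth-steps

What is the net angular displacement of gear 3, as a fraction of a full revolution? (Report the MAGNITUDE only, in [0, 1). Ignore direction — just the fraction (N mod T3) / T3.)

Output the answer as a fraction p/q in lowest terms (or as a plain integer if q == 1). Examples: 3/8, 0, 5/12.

Answer: 1/3

Derivation:
Chain of 4 gears, tooth counts: [6, 24, 17, 15]
  gear 0: T0=6, direction=positive, advance = 125 mod 6 = 5 teeth = 5/6 turn
  gear 1: T1=24, direction=negative, advance = 125 mod 24 = 5 teeth = 5/24 turn
  gear 2: T2=17, direction=positive, advance = 125 mod 17 = 6 teeth = 6/17 turn
  gear 3: T3=15, direction=negative, advance = 125 mod 15 = 5 teeth = 5/15 turn
Gear 3: 125 mod 15 = 5
Fraction = 5 / 15 = 1/3 (gcd(5,15)=5) = 1/3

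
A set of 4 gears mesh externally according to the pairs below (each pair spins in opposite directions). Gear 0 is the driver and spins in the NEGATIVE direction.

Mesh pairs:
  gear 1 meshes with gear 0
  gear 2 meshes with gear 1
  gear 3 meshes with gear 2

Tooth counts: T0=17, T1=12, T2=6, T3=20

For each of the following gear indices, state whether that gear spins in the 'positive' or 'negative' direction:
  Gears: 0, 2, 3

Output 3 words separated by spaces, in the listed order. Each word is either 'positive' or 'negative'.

Gear 0 (driver): negative (depth 0)
  gear 1: meshes with gear 0 -> depth 1 -> positive (opposite of gear 0)
  gear 2: meshes with gear 1 -> depth 2 -> negative (opposite of gear 1)
  gear 3: meshes with gear 2 -> depth 3 -> positive (opposite of gear 2)
Queried indices 0, 2, 3 -> negative, negative, positive

Answer: negative negative positive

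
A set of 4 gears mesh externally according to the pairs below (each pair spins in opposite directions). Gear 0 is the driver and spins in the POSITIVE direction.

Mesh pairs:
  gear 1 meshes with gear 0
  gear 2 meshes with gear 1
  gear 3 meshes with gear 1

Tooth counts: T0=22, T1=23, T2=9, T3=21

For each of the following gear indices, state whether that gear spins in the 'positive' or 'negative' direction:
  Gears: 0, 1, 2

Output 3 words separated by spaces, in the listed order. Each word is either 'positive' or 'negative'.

Gear 0 (driver): positive (depth 0)
  gear 1: meshes with gear 0 -> depth 1 -> negative (opposite of gear 0)
  gear 2: meshes with gear 1 -> depth 2 -> positive (opposite of gear 1)
  gear 3: meshes with gear 1 -> depth 2 -> positive (opposite of gear 1)
Queried indices 0, 1, 2 -> positive, negative, positive

Answer: positive negative positive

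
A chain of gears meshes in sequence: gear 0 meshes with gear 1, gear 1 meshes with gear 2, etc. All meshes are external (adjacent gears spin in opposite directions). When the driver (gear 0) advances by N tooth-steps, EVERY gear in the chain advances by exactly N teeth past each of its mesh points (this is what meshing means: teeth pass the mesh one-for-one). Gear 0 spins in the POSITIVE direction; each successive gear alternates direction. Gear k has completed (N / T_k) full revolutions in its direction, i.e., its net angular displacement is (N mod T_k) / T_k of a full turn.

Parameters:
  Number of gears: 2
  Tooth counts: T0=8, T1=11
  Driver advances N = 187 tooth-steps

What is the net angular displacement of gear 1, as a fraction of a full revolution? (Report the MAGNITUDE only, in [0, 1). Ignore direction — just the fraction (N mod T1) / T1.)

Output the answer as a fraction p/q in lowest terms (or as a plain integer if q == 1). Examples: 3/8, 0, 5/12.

Answer: 0

Derivation:
Chain of 2 gears, tooth counts: [8, 11]
  gear 0: T0=8, direction=positive, advance = 187 mod 8 = 3 teeth = 3/8 turn
  gear 1: T1=11, direction=negative, advance = 187 mod 11 = 0 teeth = 0/11 turn
Gear 1: 187 mod 11 = 0
Fraction = 0 / 11 = 0/1 (gcd(0,11)=11) = 0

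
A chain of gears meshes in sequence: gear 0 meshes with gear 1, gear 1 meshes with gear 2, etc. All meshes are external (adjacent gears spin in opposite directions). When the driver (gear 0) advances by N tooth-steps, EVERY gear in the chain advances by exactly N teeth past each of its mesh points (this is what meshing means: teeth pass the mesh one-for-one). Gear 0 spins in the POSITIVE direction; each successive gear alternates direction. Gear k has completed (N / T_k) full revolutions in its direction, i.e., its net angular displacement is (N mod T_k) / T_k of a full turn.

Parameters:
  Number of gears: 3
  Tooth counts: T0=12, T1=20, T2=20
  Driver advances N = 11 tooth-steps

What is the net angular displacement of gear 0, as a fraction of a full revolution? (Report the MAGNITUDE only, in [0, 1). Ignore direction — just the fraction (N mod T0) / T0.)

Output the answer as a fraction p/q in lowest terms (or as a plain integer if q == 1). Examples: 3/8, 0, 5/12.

Chain of 3 gears, tooth counts: [12, 20, 20]
  gear 0: T0=12, direction=positive, advance = 11 mod 12 = 11 teeth = 11/12 turn
  gear 1: T1=20, direction=negative, advance = 11 mod 20 = 11 teeth = 11/20 turn
  gear 2: T2=20, direction=positive, advance = 11 mod 20 = 11 teeth = 11/20 turn
Gear 0: 11 mod 12 = 11
Fraction = 11 / 12 = 11/12 (gcd(11,12)=1) = 11/12

Answer: 11/12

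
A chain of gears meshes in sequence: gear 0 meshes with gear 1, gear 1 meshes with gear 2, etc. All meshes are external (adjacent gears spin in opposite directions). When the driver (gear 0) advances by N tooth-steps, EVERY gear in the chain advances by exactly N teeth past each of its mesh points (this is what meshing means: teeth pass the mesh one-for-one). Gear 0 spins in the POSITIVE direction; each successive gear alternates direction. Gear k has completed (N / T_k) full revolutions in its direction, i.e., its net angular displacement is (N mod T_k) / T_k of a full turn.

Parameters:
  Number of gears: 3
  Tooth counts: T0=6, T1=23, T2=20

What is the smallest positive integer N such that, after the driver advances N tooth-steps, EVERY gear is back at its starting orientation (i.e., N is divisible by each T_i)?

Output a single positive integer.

Gear k returns to start when N is a multiple of T_k.
All gears at start simultaneously when N is a common multiple of [6, 23, 20]; the smallest such N is lcm(6, 23, 20).
Start: lcm = T0 = 6
Fold in T1=23: gcd(6, 23) = 1; lcm(6, 23) = 6 * 23 / 1 = 138 / 1 = 138
Fold in T2=20: gcd(138, 20) = 2; lcm(138, 20) = 138 * 20 / 2 = 2760 / 2 = 1380
Full cycle length = 1380

Answer: 1380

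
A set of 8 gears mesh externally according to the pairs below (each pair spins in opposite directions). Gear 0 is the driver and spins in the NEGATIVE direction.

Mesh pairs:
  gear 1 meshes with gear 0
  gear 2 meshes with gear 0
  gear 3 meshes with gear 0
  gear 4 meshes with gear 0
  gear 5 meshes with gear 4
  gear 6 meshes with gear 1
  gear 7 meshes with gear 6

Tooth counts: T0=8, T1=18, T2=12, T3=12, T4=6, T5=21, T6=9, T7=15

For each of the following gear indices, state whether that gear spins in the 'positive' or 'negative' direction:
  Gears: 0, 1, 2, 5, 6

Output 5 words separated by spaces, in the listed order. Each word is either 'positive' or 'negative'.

Answer: negative positive positive negative negative

Derivation:
Gear 0 (driver): negative (depth 0)
  gear 1: meshes with gear 0 -> depth 1 -> positive (opposite of gear 0)
  gear 2: meshes with gear 0 -> depth 1 -> positive (opposite of gear 0)
  gear 3: meshes with gear 0 -> depth 1 -> positive (opposite of gear 0)
  gear 4: meshes with gear 0 -> depth 1 -> positive (opposite of gear 0)
  gear 5: meshes with gear 4 -> depth 2 -> negative (opposite of gear 4)
  gear 6: meshes with gear 1 -> depth 2 -> negative (opposite of gear 1)
  gear 7: meshes with gear 6 -> depth 3 -> positive (opposite of gear 6)
Queried indices 0, 1, 2, 5, 6 -> negative, positive, positive, negative, negative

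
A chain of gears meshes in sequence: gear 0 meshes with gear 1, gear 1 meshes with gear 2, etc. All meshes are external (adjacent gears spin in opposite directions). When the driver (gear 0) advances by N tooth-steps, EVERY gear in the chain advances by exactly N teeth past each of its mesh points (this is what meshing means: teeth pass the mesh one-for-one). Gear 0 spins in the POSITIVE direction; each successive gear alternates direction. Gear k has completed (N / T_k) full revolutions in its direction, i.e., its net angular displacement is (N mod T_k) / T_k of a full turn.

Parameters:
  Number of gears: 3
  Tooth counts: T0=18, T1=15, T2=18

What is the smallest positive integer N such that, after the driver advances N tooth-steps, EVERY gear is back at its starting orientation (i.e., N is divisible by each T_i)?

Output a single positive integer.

Answer: 90

Derivation:
Gear k returns to start when N is a multiple of T_k.
All gears at start simultaneously when N is a common multiple of [18, 15, 18]; the smallest such N is lcm(18, 15, 18).
Start: lcm = T0 = 18
Fold in T1=15: gcd(18, 15) = 3; lcm(18, 15) = 18 * 15 / 3 = 270 / 3 = 90
Fold in T2=18: gcd(90, 18) = 18; lcm(90, 18) = 90 * 18 / 18 = 1620 / 18 = 90
Full cycle length = 90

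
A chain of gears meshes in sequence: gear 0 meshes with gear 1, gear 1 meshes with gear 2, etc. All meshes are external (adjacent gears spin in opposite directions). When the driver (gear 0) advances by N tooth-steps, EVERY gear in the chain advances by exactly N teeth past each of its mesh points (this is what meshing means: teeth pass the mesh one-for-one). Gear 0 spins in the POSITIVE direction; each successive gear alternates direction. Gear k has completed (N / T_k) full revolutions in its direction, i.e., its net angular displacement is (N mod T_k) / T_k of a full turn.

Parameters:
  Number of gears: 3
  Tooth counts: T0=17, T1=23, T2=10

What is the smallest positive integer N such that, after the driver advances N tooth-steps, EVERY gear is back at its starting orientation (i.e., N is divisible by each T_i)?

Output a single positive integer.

Gear k returns to start when N is a multiple of T_k.
All gears at start simultaneously when N is a common multiple of [17, 23, 10]; the smallest such N is lcm(17, 23, 10).
Start: lcm = T0 = 17
Fold in T1=23: gcd(17, 23) = 1; lcm(17, 23) = 17 * 23 / 1 = 391 / 1 = 391
Fold in T2=10: gcd(391, 10) = 1; lcm(391, 10) = 391 * 10 / 1 = 3910 / 1 = 3910
Full cycle length = 3910

Answer: 3910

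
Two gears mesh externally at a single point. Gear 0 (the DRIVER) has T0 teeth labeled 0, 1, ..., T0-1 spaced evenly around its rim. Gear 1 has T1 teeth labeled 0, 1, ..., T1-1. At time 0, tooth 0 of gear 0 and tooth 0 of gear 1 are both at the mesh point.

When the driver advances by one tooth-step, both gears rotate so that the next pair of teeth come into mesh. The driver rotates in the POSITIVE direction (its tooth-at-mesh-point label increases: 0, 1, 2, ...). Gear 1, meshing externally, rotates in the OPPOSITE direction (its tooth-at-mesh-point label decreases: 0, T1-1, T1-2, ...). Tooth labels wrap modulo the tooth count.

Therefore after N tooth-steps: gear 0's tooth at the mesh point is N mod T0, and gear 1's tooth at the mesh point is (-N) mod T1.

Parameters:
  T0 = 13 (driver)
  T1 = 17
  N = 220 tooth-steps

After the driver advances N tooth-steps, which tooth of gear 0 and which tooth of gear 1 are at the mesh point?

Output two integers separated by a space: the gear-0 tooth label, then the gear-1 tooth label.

Gear 0 (driver, T0=13): tooth at mesh = N mod T0
  220 = 16 * 13 + 12, so 220 mod 13 = 12
  gear 0 tooth = 12
Gear 1 (driven, T1=17): tooth at mesh = (-N) mod T1
  220 = 12 * 17 + 16, so 220 mod 17 = 16
  (-220) mod 17 = (-16) mod 17 = 17 - 16 = 1
Mesh after 220 steps: gear-0 tooth 12 meets gear-1 tooth 1

Answer: 12 1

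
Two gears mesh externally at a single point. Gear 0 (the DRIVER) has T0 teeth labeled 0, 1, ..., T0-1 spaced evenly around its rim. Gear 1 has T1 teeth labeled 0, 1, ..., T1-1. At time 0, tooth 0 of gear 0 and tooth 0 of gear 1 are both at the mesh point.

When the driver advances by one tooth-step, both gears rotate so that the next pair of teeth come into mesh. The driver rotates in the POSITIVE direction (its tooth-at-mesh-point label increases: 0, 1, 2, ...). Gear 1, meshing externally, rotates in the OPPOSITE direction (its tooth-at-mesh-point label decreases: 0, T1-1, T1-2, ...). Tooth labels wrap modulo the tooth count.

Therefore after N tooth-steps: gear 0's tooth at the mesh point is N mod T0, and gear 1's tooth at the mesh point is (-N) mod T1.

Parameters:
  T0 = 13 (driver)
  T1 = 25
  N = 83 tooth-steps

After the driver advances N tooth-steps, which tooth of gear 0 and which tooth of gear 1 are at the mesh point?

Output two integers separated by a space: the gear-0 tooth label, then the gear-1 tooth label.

Gear 0 (driver, T0=13): tooth at mesh = N mod T0
  83 = 6 * 13 + 5, so 83 mod 13 = 5
  gear 0 tooth = 5
Gear 1 (driven, T1=25): tooth at mesh = (-N) mod T1
  83 = 3 * 25 + 8, so 83 mod 25 = 8
  (-83) mod 25 = (-8) mod 25 = 25 - 8 = 17
Mesh after 83 steps: gear-0 tooth 5 meets gear-1 tooth 17

Answer: 5 17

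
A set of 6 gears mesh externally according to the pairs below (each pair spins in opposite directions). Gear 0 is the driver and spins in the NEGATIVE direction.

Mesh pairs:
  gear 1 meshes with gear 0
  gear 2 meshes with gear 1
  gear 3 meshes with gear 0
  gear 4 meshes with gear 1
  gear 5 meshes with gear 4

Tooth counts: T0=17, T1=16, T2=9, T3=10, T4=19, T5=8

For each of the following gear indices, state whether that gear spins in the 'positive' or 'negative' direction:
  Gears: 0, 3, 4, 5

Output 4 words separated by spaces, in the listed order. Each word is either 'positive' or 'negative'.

Gear 0 (driver): negative (depth 0)
  gear 1: meshes with gear 0 -> depth 1 -> positive (opposite of gear 0)
  gear 2: meshes with gear 1 -> depth 2 -> negative (opposite of gear 1)
  gear 3: meshes with gear 0 -> depth 1 -> positive (opposite of gear 0)
  gear 4: meshes with gear 1 -> depth 2 -> negative (opposite of gear 1)
  gear 5: meshes with gear 4 -> depth 3 -> positive (opposite of gear 4)
Queried indices 0, 3, 4, 5 -> negative, positive, negative, positive

Answer: negative positive negative positive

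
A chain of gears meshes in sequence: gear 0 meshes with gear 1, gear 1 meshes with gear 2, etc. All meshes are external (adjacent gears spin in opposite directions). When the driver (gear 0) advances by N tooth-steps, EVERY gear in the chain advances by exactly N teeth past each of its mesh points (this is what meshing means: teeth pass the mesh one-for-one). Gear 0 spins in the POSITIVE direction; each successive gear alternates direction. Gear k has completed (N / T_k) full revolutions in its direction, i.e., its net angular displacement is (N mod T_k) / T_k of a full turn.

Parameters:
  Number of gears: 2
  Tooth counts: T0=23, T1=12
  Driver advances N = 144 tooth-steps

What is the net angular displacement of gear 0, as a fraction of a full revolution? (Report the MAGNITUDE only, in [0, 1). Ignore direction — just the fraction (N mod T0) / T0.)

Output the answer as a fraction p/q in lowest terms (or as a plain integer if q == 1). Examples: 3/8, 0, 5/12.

Answer: 6/23

Derivation:
Chain of 2 gears, tooth counts: [23, 12]
  gear 0: T0=23, direction=positive, advance = 144 mod 23 = 6 teeth = 6/23 turn
  gear 1: T1=12, direction=negative, advance = 144 mod 12 = 0 teeth = 0/12 turn
Gear 0: 144 mod 23 = 6
Fraction = 6 / 23 = 6/23 (gcd(6,23)=1) = 6/23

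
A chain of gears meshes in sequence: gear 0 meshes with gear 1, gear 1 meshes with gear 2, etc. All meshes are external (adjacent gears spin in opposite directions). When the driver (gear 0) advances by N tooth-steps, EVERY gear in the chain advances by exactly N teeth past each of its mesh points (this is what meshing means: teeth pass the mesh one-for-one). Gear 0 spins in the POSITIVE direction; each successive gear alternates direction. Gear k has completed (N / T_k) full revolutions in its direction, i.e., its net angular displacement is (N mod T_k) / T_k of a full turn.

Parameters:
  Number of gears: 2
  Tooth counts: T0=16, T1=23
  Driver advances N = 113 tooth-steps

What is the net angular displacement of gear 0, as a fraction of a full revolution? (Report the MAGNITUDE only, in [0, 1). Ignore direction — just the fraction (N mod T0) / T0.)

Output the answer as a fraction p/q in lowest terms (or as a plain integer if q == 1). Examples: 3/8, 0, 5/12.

Answer: 1/16

Derivation:
Chain of 2 gears, tooth counts: [16, 23]
  gear 0: T0=16, direction=positive, advance = 113 mod 16 = 1 teeth = 1/16 turn
  gear 1: T1=23, direction=negative, advance = 113 mod 23 = 21 teeth = 21/23 turn
Gear 0: 113 mod 16 = 1
Fraction = 1 / 16 = 1/16 (gcd(1,16)=1) = 1/16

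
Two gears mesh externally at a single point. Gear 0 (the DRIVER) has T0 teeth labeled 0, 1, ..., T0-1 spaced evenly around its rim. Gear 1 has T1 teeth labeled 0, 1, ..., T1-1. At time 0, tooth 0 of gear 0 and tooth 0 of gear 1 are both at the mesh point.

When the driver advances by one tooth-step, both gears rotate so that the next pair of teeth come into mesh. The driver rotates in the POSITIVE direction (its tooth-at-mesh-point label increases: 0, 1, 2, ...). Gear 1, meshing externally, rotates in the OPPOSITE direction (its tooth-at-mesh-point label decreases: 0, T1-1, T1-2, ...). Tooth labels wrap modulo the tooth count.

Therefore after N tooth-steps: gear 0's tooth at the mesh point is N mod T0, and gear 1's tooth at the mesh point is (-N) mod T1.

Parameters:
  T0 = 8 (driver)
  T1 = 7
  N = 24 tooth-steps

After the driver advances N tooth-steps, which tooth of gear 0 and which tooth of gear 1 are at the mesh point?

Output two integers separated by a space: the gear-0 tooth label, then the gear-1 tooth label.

Answer: 0 4

Derivation:
Gear 0 (driver, T0=8): tooth at mesh = N mod T0
  24 = 3 * 8 + 0, so 24 mod 8 = 0
  gear 0 tooth = 0
Gear 1 (driven, T1=7): tooth at mesh = (-N) mod T1
  24 = 3 * 7 + 3, so 24 mod 7 = 3
  (-24) mod 7 = (-3) mod 7 = 7 - 3 = 4
Mesh after 24 steps: gear-0 tooth 0 meets gear-1 tooth 4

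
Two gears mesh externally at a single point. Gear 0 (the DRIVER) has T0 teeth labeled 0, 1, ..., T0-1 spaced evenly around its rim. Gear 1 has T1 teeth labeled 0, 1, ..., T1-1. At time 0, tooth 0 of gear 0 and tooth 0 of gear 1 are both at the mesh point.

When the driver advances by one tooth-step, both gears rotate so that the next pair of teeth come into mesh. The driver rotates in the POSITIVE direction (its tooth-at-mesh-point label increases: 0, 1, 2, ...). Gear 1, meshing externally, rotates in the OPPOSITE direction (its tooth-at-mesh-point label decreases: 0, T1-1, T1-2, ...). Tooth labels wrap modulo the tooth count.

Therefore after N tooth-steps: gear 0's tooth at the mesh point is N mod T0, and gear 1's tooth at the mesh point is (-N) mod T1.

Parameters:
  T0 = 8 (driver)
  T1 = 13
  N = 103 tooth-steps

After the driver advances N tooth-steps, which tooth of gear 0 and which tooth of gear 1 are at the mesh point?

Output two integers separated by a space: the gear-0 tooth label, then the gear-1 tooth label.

Answer: 7 1

Derivation:
Gear 0 (driver, T0=8): tooth at mesh = N mod T0
  103 = 12 * 8 + 7, so 103 mod 8 = 7
  gear 0 tooth = 7
Gear 1 (driven, T1=13): tooth at mesh = (-N) mod T1
  103 = 7 * 13 + 12, so 103 mod 13 = 12
  (-103) mod 13 = (-12) mod 13 = 13 - 12 = 1
Mesh after 103 steps: gear-0 tooth 7 meets gear-1 tooth 1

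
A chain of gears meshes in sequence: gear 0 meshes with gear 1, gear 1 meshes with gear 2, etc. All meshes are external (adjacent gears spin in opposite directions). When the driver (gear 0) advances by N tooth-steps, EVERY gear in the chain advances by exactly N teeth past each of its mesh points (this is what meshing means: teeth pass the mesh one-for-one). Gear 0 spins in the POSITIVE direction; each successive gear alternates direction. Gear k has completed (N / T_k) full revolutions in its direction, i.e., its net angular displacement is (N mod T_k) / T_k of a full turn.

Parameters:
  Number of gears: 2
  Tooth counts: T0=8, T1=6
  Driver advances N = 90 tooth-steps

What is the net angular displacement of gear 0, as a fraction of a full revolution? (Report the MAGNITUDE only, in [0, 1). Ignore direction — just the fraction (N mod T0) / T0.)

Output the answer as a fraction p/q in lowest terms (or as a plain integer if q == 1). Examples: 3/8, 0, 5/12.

Answer: 1/4

Derivation:
Chain of 2 gears, tooth counts: [8, 6]
  gear 0: T0=8, direction=positive, advance = 90 mod 8 = 2 teeth = 2/8 turn
  gear 1: T1=6, direction=negative, advance = 90 mod 6 = 0 teeth = 0/6 turn
Gear 0: 90 mod 8 = 2
Fraction = 2 / 8 = 1/4 (gcd(2,8)=2) = 1/4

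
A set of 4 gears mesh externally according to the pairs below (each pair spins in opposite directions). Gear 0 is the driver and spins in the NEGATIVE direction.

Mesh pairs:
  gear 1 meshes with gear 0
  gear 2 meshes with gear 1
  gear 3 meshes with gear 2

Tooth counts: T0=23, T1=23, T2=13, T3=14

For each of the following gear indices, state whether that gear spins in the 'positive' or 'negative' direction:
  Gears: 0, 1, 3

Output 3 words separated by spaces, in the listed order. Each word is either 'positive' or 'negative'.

Answer: negative positive positive

Derivation:
Gear 0 (driver): negative (depth 0)
  gear 1: meshes with gear 0 -> depth 1 -> positive (opposite of gear 0)
  gear 2: meshes with gear 1 -> depth 2 -> negative (opposite of gear 1)
  gear 3: meshes with gear 2 -> depth 3 -> positive (opposite of gear 2)
Queried indices 0, 1, 3 -> negative, positive, positive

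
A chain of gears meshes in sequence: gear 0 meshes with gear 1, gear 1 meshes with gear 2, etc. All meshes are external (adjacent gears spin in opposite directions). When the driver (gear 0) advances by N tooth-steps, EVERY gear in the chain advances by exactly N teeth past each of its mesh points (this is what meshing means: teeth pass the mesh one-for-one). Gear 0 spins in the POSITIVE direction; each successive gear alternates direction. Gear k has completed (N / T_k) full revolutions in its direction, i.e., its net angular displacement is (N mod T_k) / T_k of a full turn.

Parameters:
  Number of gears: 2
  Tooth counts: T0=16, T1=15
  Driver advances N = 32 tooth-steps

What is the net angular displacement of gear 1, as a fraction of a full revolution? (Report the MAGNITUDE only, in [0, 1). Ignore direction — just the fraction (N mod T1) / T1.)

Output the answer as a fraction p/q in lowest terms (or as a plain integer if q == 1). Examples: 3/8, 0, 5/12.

Chain of 2 gears, tooth counts: [16, 15]
  gear 0: T0=16, direction=positive, advance = 32 mod 16 = 0 teeth = 0/16 turn
  gear 1: T1=15, direction=negative, advance = 32 mod 15 = 2 teeth = 2/15 turn
Gear 1: 32 mod 15 = 2
Fraction = 2 / 15 = 2/15 (gcd(2,15)=1) = 2/15

Answer: 2/15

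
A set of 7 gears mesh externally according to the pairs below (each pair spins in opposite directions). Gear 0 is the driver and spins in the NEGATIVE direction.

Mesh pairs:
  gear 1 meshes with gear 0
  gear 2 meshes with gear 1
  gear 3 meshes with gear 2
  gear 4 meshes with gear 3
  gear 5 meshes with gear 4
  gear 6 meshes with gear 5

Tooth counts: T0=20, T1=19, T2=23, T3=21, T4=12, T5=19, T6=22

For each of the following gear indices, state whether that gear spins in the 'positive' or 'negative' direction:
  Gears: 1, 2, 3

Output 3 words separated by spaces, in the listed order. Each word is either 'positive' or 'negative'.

Answer: positive negative positive

Derivation:
Gear 0 (driver): negative (depth 0)
  gear 1: meshes with gear 0 -> depth 1 -> positive (opposite of gear 0)
  gear 2: meshes with gear 1 -> depth 2 -> negative (opposite of gear 1)
  gear 3: meshes with gear 2 -> depth 3 -> positive (opposite of gear 2)
  gear 4: meshes with gear 3 -> depth 4 -> negative (opposite of gear 3)
  gear 5: meshes with gear 4 -> depth 5 -> positive (opposite of gear 4)
  gear 6: meshes with gear 5 -> depth 6 -> negative (opposite of gear 5)
Queried indices 1, 2, 3 -> positive, negative, positive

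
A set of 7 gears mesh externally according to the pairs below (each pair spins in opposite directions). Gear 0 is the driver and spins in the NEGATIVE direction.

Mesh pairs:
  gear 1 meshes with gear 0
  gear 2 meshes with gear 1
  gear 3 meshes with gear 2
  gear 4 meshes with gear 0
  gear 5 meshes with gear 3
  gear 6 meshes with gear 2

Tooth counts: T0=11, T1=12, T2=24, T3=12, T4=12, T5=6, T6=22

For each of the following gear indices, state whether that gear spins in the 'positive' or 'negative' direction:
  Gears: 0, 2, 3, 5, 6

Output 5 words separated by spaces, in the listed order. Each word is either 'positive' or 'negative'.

Answer: negative negative positive negative positive

Derivation:
Gear 0 (driver): negative (depth 0)
  gear 1: meshes with gear 0 -> depth 1 -> positive (opposite of gear 0)
  gear 2: meshes with gear 1 -> depth 2 -> negative (opposite of gear 1)
  gear 3: meshes with gear 2 -> depth 3 -> positive (opposite of gear 2)
  gear 4: meshes with gear 0 -> depth 1 -> positive (opposite of gear 0)
  gear 5: meshes with gear 3 -> depth 4 -> negative (opposite of gear 3)
  gear 6: meshes with gear 2 -> depth 3 -> positive (opposite of gear 2)
Queried indices 0, 2, 3, 5, 6 -> negative, negative, positive, negative, positive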